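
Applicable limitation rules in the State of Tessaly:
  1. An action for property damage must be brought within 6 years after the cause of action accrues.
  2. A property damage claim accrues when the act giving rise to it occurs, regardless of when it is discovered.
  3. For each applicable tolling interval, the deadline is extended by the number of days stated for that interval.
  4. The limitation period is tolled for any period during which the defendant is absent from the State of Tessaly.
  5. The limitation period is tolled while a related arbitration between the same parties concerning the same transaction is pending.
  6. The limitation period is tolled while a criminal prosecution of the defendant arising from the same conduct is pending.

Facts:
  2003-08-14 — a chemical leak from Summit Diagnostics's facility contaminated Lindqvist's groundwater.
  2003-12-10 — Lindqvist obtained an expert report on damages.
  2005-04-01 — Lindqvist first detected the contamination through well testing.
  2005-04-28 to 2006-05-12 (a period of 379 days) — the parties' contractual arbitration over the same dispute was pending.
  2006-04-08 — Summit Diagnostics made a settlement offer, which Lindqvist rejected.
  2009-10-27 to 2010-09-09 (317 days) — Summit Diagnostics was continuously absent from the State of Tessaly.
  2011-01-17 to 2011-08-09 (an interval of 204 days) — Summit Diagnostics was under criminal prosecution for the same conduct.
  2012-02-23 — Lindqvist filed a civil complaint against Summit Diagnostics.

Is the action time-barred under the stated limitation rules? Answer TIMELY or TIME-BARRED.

Because the rule ties accrual to occurrence, the claim accrued on 2003-08-14, not on the 2005-04-01 discovery date.
Adding the 6 years base period to 2003-08-14 gives a deadline of 2009-08-14, before any tolling.
Because the pending related arbitration ran from 2005-04-28 to 2006-05-12, the deadline is extended by 379 days to 2010-08-28.
The defendant's absence from the jurisdiction from 2009-10-27 to 2010-09-09 tolled the period for 317 days, extending the deadline to 2011-07-11.
Because the pending criminal prosecution ran from 2011-01-17 to 2011-08-09, the deadline is extended by 204 days to 2012-01-31.
None of the other events listed affects the running of the period under the stated rules.
The 2012-02-23 filing falls after the 2012-01-31 deadline; the claim is time-barred.

TIME-BARRED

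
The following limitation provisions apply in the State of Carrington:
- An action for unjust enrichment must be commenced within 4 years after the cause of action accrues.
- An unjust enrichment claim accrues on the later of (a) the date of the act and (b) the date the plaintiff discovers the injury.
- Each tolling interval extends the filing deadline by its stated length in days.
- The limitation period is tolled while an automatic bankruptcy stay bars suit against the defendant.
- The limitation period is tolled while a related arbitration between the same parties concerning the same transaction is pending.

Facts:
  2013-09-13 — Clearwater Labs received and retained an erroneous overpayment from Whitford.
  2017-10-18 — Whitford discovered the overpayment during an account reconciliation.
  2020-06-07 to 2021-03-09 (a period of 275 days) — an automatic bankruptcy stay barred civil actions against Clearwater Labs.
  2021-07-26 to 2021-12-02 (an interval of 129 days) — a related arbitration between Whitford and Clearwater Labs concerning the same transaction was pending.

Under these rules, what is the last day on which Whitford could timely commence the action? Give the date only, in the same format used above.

Taking the later of the act (2013-09-13) and discovery (2017-10-18), the claim accrued on 2017-10-18.
The untolled deadline — 4 years after 2017-10-18 — is 2021-10-18.
The period was tolled for 275 days by the automatic bankruptcy stay (2020-06-07 to 2021-03-09), pushing the deadline to 2022-07-20.
The period was tolled for 129 days by the pending related arbitration (2021-07-26 to 2021-12-02), pushing the deadline to 2022-11-26.

2022-11-26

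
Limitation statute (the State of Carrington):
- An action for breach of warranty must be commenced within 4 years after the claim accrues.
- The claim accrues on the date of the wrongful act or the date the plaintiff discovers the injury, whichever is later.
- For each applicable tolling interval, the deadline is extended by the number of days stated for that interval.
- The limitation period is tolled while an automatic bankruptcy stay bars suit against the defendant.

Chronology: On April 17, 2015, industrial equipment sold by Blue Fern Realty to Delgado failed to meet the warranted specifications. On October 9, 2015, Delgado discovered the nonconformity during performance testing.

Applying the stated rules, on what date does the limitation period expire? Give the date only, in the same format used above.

October 9, 2019

The claim accrued on October 9, 2015 — the later of the April 17, 2015 act and the October 9, 2015 discovery.
Adding the 4 years base period to October 9, 2015 gives a deadline of October 9, 2019, before any tolling.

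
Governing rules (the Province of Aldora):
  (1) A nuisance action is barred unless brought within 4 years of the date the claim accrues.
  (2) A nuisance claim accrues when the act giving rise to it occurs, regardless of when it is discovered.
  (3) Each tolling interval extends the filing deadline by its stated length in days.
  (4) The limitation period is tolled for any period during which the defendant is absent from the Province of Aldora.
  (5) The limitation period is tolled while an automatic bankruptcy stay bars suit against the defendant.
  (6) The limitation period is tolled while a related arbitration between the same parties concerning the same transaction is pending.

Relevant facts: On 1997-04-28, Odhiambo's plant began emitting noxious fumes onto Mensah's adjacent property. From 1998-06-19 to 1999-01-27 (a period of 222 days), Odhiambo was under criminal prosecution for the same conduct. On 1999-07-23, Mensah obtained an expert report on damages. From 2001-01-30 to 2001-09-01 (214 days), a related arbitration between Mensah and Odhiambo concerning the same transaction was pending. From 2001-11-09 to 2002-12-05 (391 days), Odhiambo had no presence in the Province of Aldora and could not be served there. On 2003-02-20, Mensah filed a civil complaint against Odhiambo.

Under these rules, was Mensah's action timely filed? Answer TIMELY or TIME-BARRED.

The claim accrued on 1997-04-28, when the wrongful act occurred.
The untolled deadline — 4 years after 1997-04-28 — is 2001-04-28.
The pending related arbitration from 2001-01-30 to 2001-09-01 tolled the period for 214 days, extending the deadline to 2001-11-28.
The period was tolled for 391 days by the defendant's absence from the jurisdiction (2001-11-09 to 2002-12-05), pushing the deadline to 2002-12-24.
The pending criminal prosecution from 1998-06-19 to 1999-01-27 does not toll the period, because no stated rule makes a criminal prosecution a tolling event.
Nothing else in the chronology tolls or restarts the period.
The 2003-02-20 filing falls after the 2002-12-24 deadline; the claim is time-barred.

TIME-BARRED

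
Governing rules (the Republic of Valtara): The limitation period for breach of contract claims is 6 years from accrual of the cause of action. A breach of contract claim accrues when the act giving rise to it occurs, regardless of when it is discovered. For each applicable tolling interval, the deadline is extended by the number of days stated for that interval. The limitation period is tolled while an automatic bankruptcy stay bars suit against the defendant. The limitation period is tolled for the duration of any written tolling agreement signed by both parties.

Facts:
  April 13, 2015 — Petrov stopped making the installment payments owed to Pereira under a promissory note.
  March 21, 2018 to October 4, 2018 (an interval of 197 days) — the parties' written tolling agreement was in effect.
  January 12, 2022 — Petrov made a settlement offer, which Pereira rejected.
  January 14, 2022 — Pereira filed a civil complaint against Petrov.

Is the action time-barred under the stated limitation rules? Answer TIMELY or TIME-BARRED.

TIME-BARRED

The claim accrued on April 13, 2015, when the wrongful act occurred.
6 years from April 13, 2015 is April 13, 2021.
The written tolling agreement from March 21, 2018 to October 4, 2018 tolled the period for 197 days, extending the deadline to October 27, 2021.
The other events in the timeline have no effect on the limitation period under the stated rules.
Filing on January 14, 2022 missed the October 27, 2021 deadline — the action is time-barred.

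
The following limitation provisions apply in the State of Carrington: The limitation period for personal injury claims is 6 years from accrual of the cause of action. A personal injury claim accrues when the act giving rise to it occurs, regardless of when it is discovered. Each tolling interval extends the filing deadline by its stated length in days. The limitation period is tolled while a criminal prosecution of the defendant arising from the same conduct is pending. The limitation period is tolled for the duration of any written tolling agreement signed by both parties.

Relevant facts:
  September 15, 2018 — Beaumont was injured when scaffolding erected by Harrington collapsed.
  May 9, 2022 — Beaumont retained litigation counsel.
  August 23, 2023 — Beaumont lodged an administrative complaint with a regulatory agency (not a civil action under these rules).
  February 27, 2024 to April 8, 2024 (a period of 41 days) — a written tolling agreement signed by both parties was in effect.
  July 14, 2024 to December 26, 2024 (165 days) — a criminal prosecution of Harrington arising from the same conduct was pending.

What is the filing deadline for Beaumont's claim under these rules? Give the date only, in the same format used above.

The claim accrued on September 15, 2018, when the wrongful act occurred.
The untolled deadline — 6 years after September 15, 2018 — is September 15, 2024.
The period was tolled for 41 days by the written tolling agreement (February 27, 2024 to April 8, 2024), pushing the deadline to October 26, 2024.
The pending criminal prosecution from July 14, 2024 to December 26, 2024 tolled the period for 165 days, extending the deadline to April 9, 2025.
The other events in the timeline have no effect on the limitation period under the stated rules.

April 9, 2025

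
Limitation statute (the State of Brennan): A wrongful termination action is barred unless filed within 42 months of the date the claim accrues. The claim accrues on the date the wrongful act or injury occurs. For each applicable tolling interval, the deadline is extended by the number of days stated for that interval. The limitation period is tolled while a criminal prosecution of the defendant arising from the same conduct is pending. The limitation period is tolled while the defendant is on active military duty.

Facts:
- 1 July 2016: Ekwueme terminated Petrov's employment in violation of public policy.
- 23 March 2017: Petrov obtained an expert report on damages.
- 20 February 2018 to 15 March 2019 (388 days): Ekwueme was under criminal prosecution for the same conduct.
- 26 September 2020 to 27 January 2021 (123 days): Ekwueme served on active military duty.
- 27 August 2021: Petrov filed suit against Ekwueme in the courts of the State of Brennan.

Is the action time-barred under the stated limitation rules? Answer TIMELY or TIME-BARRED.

The limitation period began to run on 1 July 2016.
The untolled deadline — 42 months after 1 July 2016 — is 1 January 2020.
The period was tolled for 388 days by the pending criminal prosecution (20 February 2018 to 15 March 2019), pushing the deadline to 23 January 2021.
Because the defendant's active military service ran from 26 September 2020 to 27 January 2021, the deadline is extended by 123 days to 26 May 2021.
Nothing else in the chronology tolls or restarts the period.
Petrov filed on 27 August 2021, after the 26 May 2021 deadline, so the action is time-barred.

TIME-BARRED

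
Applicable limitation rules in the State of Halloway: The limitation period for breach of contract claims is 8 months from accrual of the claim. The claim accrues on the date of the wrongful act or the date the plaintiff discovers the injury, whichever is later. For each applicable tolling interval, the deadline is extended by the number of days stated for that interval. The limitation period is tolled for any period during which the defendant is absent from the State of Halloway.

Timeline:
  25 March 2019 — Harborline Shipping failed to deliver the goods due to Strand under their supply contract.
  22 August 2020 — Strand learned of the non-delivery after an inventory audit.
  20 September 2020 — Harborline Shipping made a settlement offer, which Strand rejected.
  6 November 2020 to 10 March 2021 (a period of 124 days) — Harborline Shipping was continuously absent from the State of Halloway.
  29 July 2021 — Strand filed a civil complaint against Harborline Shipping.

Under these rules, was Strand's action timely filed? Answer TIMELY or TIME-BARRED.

TIMELY

The claim accrued on 22 August 2020 — the later of the 25 March 2019 act and the 22 August 2020 discovery.
The untolled deadline — 8 months after 22 August 2020 — is 22 April 2021.
Because the defendant's absence from the jurisdiction ran from 6 November 2020 to 10 March 2021, the deadline is extended by 124 days to 24 August 2021.
Nothing else in the chronology tolls or restarts the period.
The 29 July 2021 filing precedes the 24 August 2021 deadline; the claim is timely.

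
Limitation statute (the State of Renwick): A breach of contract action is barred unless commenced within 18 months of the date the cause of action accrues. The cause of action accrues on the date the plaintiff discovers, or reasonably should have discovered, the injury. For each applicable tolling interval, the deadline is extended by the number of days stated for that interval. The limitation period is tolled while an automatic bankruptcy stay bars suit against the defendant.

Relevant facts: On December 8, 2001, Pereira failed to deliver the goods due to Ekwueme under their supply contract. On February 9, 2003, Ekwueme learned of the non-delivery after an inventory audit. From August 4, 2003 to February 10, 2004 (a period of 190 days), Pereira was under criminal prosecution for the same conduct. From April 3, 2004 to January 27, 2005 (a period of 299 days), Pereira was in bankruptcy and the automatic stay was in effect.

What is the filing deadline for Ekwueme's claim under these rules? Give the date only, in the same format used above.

June 4, 2005

The claim did not accrue until Ekwueme discovered the injury on February 9, 2003; the December 8, 2001 act date does not start the clock under the stated rule.
Adding the 18 months base period to February 9, 2003 gives a deadline of August 9, 2004, before any tolling.
Because the automatic bankruptcy stay ran from April 3, 2004 to January 27, 2005, the deadline is extended by 299 days to June 4, 2005.
Although a criminal prosecution ran from August 4, 2003 to February 10, 2004, the stated rules do not make that a tolling event, so it is disregarded.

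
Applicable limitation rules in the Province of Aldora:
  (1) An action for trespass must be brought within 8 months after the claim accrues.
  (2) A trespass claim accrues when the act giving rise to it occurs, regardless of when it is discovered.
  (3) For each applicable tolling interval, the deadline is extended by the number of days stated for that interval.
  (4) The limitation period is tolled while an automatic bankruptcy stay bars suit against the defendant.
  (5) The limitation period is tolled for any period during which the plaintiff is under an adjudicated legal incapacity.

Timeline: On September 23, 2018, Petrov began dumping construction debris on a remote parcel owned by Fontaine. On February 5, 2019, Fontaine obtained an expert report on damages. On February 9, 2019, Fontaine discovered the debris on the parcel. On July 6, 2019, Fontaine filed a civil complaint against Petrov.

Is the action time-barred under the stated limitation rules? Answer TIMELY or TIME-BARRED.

The claim accrued on September 23, 2018, when the wrongful act occurred; under the stated occurrence rule the February 9, 2019 discovery does not delay accrual.
Adding the 8 months base period to September 23, 2018 gives a deadline of May 23, 2019, before any tolling.
The other events in the timeline have no effect on the limitation period under the stated rules.
Filing on July 6, 2019 missed the May 23, 2019 deadline — the action is time-barred.

TIME-BARRED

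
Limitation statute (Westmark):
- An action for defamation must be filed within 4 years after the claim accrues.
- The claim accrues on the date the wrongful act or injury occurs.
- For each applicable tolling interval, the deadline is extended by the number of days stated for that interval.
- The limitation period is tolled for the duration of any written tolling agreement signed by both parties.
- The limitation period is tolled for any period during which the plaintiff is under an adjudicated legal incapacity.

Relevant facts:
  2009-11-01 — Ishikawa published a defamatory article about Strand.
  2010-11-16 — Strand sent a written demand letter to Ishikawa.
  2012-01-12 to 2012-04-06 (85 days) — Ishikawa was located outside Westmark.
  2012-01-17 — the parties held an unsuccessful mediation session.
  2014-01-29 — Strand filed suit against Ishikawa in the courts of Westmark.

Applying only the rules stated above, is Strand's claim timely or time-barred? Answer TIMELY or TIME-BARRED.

TIME-BARRED

The claim accrued on 2009-11-01, the date of the act.
The untolled deadline — 4 years after 2009-11-01 — is 2013-11-01.
The defendant's absence from the jurisdiction from 2012-01-12 to 2012-04-06 does not toll the period, because no stated rule makes the defendant's absence a tolling event.
None of the other events listed affects the running of the period under the stated rules.
The 2014-01-29 filing falls after the 2013-11-01 deadline; the claim is time-barred.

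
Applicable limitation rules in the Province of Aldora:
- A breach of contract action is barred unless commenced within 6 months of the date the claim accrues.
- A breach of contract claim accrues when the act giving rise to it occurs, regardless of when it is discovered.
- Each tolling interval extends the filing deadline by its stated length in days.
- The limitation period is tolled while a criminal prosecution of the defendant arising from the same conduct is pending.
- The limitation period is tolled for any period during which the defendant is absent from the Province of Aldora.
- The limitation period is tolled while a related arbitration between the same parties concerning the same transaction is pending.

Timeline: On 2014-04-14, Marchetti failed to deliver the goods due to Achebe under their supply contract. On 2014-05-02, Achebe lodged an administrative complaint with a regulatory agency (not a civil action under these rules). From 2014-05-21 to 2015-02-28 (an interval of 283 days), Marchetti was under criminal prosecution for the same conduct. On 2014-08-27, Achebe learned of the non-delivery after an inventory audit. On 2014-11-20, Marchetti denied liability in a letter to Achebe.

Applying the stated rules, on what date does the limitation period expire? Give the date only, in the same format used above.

Accrual is governed by the date of the act, so the period began to run on 2014-04-14; the later discovery on 2014-08-27 is irrelevant under the stated rule.
The untolled deadline — 6 months after 2014-04-14 — is 2014-10-14.
Because the pending criminal prosecution ran from 2014-05-21 to 2015-02-28, the deadline is extended by 283 days to 2015-07-24.
None of the other events listed affects the running of the period under the stated rules.

2015-07-24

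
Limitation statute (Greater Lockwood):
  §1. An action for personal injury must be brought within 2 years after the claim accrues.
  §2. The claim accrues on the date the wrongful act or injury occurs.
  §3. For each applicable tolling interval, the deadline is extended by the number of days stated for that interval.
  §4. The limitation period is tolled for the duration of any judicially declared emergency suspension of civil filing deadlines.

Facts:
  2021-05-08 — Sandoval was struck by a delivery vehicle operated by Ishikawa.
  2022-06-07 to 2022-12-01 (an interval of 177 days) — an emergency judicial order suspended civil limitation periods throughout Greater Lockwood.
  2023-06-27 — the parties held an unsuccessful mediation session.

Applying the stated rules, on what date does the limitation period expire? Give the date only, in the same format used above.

The limitation period began to run on 2021-05-08.
The untolled deadline — 2 years after 2021-05-08 — is 2023-05-08.
The period was tolled for 177 days by the emergency suspension of filing deadlines (2022-06-07 to 2022-12-01), pushing the deadline to 2023-11-01.
None of the other events listed affects the running of the period under the stated rules.

2023-11-01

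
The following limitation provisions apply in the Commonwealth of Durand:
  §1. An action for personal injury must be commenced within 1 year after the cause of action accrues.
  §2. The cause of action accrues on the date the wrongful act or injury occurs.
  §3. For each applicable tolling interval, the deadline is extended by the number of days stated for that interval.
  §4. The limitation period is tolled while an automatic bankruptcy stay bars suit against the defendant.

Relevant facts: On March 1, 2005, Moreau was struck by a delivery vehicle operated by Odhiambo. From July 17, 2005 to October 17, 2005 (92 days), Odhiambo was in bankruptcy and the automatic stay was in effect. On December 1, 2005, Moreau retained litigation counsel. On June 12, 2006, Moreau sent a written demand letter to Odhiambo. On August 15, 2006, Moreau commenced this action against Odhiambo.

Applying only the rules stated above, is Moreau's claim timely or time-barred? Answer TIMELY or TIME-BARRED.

The cause of action accrued on March 1, 2005, the date of the act.
Adding the 1 year base period to March 1, 2005 gives a deadline of March 1, 2006, before any tolling.
The automatic bankruptcy stay from July 17, 2005 to October 17, 2005 tolled the period for 92 days, extending the deadline to June 1, 2006.
Nothing else in the chronology tolls or restarts the period.
Filing on August 15, 2006 missed the June 1, 2006 deadline — the action is time-barred.

TIME-BARRED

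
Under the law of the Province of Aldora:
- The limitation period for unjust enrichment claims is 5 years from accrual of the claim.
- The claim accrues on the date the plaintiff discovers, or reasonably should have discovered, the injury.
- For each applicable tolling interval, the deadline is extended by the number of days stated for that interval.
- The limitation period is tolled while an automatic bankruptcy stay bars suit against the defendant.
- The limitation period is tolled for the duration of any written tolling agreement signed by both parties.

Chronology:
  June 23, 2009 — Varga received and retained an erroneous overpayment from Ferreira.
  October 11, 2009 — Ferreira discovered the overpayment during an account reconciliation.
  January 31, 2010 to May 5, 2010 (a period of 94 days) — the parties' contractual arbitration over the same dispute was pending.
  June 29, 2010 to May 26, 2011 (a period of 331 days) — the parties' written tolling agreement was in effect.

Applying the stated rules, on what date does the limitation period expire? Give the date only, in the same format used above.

Under the discovery rule, the claim accrued on October 11, 2009, when Ferreira discovered the injury — not on the June 23, 2009 date of the underlying act.
The untolled deadline — 5 years after October 11, 2009 — is October 11, 2014.
Because the written tolling agreement ran from June 29, 2010 to May 26, 2011, the deadline is extended by 331 days to September 7, 2015.
Although a pending arbitration ran from January 31, 2010 to May 5, 2010, the stated rules do not make that a tolling event, so it is disregarded.

September 7, 2015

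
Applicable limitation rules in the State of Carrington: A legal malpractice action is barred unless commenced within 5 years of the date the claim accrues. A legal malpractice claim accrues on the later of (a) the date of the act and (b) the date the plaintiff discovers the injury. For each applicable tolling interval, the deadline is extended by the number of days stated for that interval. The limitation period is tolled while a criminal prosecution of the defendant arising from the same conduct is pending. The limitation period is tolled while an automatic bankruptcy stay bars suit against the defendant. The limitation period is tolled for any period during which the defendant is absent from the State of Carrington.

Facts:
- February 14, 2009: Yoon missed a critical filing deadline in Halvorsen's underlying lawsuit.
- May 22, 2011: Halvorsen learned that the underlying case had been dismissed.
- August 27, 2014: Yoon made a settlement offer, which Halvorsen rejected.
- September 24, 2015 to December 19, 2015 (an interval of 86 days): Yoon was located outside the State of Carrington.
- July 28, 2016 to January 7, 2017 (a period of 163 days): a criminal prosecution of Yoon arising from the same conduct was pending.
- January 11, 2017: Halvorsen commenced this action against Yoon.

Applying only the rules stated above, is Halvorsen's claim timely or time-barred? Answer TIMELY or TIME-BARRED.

Taking the later of the act (February 14, 2009) and discovery (May 22, 2011), the claim accrued on May 22, 2011.
The untolled deadline — 5 years after May 22, 2011 — is May 22, 2016.
The defendant's absence from the jurisdiction from September 24, 2015 to December 19, 2015 tolled the period for 86 days, extending the deadline to August 16, 2016.
Because the pending criminal prosecution ran from July 28, 2016 to January 7, 2017, the deadline is extended by 163 days to January 26, 2017.
The other events in the timeline have no effect on the limitation period under the stated rules.
Filing on January 11, 2017 beat the January 26, 2017 deadline — the action is timely.

TIMELY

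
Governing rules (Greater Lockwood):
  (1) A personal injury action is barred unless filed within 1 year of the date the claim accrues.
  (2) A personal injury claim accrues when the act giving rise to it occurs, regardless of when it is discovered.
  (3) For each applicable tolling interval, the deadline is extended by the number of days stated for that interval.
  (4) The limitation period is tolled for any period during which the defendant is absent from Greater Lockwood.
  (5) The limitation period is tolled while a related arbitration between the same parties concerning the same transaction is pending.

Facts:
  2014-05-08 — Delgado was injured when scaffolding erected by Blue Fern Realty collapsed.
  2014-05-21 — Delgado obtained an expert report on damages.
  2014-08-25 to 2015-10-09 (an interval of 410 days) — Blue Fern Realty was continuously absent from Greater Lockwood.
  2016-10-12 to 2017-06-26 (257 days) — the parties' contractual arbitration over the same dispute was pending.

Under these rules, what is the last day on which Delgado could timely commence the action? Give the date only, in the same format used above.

2016-06-21

The limitation period began to run on 2014-05-08.
Adding the 1 year base period to 2014-05-08 gives a deadline of 2015-05-08, before any tolling.
The period was tolled for 410 days by the defendant's absence from the jurisdiction (2014-08-25 to 2015-10-09), pushing the deadline to 2016-06-21.
The pending related arbitration from 2016-10-12 to 2017-06-26 began after the period had already run on 2016-06-21, so it has no tolling effect.
None of the other events listed affects the running of the period under the stated rules.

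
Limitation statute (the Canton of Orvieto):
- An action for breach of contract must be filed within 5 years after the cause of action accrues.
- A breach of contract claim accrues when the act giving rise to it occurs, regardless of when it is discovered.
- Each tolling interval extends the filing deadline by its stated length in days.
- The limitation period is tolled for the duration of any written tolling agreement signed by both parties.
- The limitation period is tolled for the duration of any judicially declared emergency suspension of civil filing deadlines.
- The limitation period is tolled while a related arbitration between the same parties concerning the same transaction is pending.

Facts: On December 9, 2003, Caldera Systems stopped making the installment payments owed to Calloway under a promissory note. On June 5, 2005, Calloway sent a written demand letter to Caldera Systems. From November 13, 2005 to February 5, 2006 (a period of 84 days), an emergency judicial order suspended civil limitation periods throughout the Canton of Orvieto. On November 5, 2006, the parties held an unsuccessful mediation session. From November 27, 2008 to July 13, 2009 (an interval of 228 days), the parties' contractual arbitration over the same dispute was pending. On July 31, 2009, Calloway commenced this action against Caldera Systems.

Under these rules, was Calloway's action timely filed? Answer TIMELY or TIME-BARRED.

TIMELY

The limitation period began to run on December 9, 2003.
Adding the 5 years base period to December 9, 2003 gives a deadline of December 9, 2008, before any tolling.
The period was tolled for 84 days by the emergency suspension of filing deadlines (November 13, 2005 to February 5, 2006), pushing the deadline to March 3, 2009.
Because the pending related arbitration ran from November 27, 2008 to July 13, 2009, the deadline is extended by 228 days to October 17, 2009.
None of the other events listed affects the running of the period under the stated rules.
Calloway filed on July 31, 2009, before the October 17, 2009 deadline, so the action is timely.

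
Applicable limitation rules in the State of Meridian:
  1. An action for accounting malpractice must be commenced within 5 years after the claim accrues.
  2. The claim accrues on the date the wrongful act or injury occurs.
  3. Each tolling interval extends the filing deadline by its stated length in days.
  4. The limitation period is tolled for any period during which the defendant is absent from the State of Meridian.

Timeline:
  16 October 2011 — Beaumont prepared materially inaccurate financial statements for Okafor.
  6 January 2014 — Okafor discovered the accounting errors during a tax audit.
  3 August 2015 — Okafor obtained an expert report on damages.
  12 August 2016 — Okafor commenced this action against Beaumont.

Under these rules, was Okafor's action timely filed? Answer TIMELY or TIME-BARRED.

The claim accrued on 16 October 2011, when the wrongful act occurred; under the stated occurrence rule the 6 January 2014 discovery does not delay accrual.
Adding the 5 years base period to 16 October 2011 gives a deadline of 16 October 2016, before any tolling.
Nothing else in the chronology tolls or restarts the period.
Okafor filed on 12 August 2016, before the 16 October 2016 deadline, so the action is timely.

TIMELY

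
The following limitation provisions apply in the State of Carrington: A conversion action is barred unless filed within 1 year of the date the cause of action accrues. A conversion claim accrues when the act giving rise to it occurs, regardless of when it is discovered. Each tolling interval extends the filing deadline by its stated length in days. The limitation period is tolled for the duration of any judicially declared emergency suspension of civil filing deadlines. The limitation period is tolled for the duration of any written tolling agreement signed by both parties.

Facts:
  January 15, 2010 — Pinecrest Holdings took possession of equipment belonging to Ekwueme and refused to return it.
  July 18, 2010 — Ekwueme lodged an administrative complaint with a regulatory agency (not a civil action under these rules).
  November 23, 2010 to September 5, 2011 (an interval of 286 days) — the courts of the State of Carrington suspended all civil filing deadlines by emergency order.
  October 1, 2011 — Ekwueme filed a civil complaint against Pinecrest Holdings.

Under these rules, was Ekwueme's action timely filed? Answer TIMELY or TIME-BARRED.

TIMELY

The claim accrued on January 15, 2010, when the wrongful act occurred.
The untolled deadline — 1 year after January 15, 2010 — is January 15, 2011.
The emergency suspension of filing deadlines from November 23, 2010 to September 5, 2011 tolled the period for 286 days, extending the deadline to October 28, 2011.
None of the other events listed affects the running of the period under the stated rules.
Filing on October 1, 2011 beat the October 28, 2011 deadline — the action is timely.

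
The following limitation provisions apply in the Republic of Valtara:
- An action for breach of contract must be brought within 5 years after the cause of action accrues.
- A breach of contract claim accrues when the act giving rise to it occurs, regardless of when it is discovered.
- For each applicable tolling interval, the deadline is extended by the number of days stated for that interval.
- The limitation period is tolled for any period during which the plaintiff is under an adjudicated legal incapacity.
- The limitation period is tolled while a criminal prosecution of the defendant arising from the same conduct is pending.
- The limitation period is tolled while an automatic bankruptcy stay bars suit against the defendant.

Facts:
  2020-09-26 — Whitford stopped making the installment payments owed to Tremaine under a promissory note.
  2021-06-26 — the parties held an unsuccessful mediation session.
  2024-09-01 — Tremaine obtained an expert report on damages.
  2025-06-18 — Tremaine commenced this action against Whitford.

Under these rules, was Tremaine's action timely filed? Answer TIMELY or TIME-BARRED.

TIMELY

The cause of action accrued on 2020-09-26, the date of the act.
The untolled deadline — 5 years after 2020-09-26 — is 2025-09-26.
The other events in the timeline have no effect on the limitation period under the stated rules.
Filing on 2025-06-18 beat the 2025-09-26 deadline — the action is timely.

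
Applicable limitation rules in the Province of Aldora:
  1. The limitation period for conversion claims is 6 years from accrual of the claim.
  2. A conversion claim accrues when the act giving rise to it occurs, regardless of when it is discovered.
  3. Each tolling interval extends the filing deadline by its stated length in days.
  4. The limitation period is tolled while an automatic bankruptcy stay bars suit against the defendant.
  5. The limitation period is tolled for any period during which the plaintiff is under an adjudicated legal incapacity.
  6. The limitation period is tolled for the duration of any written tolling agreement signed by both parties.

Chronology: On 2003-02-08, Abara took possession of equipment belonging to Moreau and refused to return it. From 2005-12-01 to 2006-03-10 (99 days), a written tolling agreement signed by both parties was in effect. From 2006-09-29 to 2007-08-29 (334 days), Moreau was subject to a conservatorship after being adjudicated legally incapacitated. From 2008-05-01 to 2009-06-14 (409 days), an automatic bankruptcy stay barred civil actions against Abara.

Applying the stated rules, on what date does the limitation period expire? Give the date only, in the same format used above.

2011-05-31

The claim accrued on 2003-02-08, the date of the act.
The untolled deadline — 6 years after 2003-02-08 — is 2009-02-08.
The period was tolled for 99 days by the written tolling agreement (2005-12-01 to 2006-03-10), pushing the deadline to 2009-05-18.
The plaintiff's legal incapacity from 2006-09-29 to 2007-08-29 tolled the period for 334 days, extending the deadline to 2010-04-17.
Because the automatic bankruptcy stay ran from 2008-05-01 to 2009-06-14, the deadline is extended by 409 days to 2011-05-31.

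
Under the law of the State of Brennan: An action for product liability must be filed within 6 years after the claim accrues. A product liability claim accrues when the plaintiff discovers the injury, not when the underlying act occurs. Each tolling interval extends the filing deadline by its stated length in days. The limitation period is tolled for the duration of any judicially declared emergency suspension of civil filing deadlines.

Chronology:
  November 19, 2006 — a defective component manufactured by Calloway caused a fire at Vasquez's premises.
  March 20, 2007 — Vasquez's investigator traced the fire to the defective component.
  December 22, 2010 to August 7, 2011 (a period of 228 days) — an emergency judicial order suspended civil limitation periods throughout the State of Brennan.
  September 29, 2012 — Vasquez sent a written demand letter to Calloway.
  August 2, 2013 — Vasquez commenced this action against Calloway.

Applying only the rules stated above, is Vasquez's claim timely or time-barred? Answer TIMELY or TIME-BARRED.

TIMELY

Under the discovery rule, the claim accrued on March 20, 2007, when Vasquez discovered the injury — not on the November 19, 2006 date of the underlying act.
The untolled deadline — 6 years after March 20, 2007 — is March 20, 2013.
Because the emergency suspension of filing deadlines ran from December 22, 2010 to August 7, 2011, the deadline is extended by 228 days to November 3, 2013.
The other events in the timeline have no effect on the limitation period under the stated rules.
Filing on August 2, 2013 beat the November 3, 2013 deadline — the action is timely.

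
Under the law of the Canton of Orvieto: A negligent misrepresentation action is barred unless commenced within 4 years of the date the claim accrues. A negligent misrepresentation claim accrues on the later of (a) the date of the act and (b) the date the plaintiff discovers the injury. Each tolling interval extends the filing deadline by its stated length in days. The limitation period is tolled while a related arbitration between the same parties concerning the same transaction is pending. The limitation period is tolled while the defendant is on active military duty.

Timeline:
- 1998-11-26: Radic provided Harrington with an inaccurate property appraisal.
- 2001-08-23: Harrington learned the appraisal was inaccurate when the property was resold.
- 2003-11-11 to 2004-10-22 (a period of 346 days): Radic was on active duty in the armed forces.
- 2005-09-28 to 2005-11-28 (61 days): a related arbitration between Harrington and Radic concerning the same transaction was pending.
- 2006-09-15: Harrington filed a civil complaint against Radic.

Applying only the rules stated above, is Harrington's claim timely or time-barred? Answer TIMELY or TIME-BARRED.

TIMELY

Taking the later of the act (1998-11-26) and discovery (2001-08-23), the claim accrued on 2001-08-23.
The untolled deadline — 4 years after 2001-08-23 — is 2005-08-23.
The defendant's active military service from 2003-11-11 to 2004-10-22 tolled the period for 346 days, extending the deadline to 2006-08-04.
Because the pending related arbitration ran from 2005-09-28 to 2005-11-28, the deadline is extended by 61 days to 2006-10-04.
Filing on 2006-09-15 beat the 2006-10-04 deadline — the action is timely.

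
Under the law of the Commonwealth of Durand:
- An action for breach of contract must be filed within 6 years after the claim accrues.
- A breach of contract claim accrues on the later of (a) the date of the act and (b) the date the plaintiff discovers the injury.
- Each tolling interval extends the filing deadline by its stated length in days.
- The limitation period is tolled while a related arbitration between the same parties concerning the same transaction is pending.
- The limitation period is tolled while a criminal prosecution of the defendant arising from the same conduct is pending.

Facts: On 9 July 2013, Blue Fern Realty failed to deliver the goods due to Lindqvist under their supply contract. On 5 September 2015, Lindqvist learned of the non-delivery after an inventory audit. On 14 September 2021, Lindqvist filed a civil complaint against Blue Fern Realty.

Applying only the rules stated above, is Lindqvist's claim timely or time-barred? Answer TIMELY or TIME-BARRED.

TIME-BARRED

Because discovery on 5 September 2015 post-dates the 9 July 2013 act, accrual under the later-of rule falls on 5 September 2015.
The untolled deadline — 6 years after 5 September 2015 — is 5 September 2021.
Lindqvist filed on 14 September 2021, after the 5 September 2021 deadline, so the action is time-barred.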